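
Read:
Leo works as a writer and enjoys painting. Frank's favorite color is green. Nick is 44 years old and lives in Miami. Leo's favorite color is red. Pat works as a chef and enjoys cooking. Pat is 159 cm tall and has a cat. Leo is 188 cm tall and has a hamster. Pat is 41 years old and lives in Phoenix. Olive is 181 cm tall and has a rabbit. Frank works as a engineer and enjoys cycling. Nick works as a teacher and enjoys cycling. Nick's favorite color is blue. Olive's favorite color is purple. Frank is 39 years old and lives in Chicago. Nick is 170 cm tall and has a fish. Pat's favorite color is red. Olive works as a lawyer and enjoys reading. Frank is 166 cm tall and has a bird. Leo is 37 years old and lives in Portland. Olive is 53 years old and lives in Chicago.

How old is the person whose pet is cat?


Person with pet=cat is Pat, age 41

41


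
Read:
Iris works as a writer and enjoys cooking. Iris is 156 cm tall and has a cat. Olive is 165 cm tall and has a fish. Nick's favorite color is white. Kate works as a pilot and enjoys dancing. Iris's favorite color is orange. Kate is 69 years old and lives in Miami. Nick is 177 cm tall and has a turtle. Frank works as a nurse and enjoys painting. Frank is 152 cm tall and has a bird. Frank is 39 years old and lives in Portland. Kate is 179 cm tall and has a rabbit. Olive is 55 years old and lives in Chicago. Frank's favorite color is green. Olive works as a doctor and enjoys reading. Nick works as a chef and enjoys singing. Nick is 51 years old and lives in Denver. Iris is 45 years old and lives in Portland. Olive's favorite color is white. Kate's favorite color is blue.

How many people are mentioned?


People: Kate, Nick, Olive, Frank, Iris. Count = 5

5


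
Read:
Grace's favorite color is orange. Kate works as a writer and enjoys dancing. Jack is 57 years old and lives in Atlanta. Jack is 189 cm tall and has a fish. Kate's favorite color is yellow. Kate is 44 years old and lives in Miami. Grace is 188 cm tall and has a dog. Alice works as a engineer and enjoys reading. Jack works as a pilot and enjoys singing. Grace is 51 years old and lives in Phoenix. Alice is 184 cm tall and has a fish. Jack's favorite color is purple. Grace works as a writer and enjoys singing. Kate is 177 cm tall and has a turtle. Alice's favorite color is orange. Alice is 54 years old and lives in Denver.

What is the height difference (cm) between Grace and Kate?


|188 - 177| = 11

11


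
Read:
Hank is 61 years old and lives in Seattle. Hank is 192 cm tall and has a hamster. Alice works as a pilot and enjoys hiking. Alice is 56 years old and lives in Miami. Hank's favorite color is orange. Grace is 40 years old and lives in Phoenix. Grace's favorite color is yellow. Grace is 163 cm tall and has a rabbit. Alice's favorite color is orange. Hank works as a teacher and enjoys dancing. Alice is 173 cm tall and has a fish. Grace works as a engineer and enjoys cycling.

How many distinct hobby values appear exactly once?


Unique hobby values: 3

3


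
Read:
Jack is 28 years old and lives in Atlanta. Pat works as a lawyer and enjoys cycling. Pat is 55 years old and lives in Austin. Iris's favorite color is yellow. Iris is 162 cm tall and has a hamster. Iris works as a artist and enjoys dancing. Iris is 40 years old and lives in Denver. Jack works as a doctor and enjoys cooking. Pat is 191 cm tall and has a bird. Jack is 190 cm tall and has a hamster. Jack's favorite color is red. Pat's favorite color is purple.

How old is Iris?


Iris is 40 years old

40


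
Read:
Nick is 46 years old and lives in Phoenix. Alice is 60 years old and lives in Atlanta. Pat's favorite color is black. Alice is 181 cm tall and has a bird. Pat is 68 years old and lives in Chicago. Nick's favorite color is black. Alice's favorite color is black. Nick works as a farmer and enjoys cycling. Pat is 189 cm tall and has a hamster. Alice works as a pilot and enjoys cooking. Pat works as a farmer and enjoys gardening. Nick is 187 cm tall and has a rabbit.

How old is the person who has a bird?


Person with bird is Alice, age 60

60


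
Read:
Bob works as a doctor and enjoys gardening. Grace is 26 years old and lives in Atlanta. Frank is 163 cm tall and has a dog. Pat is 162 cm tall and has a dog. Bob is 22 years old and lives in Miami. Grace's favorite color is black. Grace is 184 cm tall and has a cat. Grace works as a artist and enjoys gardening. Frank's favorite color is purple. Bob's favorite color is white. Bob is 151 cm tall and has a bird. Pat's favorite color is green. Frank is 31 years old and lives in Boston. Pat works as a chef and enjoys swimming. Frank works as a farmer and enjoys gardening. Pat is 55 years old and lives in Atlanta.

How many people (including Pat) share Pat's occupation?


Pat is a chef. Count = 1

1


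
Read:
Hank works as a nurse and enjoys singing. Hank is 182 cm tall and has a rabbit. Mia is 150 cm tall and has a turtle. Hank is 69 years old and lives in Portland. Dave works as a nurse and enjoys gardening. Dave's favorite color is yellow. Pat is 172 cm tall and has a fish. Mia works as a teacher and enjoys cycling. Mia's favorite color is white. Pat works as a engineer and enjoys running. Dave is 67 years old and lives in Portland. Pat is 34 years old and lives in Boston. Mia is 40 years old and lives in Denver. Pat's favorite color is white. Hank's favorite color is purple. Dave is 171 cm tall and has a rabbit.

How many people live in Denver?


Count in Denver: 1

1


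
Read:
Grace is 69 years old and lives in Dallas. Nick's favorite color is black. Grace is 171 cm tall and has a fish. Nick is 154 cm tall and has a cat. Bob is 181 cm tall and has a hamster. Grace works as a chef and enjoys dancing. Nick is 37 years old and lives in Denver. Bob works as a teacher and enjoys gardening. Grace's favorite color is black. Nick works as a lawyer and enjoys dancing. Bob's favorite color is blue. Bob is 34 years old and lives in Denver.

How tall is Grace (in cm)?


Grace is 171 cm tall

171


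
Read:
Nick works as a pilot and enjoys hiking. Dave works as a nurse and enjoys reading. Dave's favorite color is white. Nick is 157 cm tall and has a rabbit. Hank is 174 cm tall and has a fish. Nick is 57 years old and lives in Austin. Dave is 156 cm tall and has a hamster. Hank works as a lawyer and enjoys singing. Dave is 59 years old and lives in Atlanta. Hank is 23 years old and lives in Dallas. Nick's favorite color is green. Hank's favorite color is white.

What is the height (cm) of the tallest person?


Tallest: Hank at 174 cm

174


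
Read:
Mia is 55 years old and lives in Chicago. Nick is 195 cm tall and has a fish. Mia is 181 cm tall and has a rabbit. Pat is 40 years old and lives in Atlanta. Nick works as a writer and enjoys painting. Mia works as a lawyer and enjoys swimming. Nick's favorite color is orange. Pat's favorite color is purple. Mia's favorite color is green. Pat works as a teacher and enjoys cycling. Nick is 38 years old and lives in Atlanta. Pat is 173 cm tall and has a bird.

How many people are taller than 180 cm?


Taller than 180: 2

2


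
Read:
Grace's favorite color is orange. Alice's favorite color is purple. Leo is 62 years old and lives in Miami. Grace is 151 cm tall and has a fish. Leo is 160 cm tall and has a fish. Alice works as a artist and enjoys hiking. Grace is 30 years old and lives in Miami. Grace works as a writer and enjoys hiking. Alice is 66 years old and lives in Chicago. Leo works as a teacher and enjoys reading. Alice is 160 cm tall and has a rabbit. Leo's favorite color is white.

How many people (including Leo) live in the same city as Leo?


Leo lives in Miami. Count = 2

2


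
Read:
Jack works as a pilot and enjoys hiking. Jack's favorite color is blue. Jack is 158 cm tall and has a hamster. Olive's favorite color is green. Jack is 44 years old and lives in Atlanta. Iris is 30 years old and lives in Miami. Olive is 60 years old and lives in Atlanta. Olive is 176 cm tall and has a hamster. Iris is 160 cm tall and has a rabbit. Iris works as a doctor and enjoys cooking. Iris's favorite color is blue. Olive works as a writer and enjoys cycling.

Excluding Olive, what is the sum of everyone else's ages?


Sum (excluding Olive): 74

74


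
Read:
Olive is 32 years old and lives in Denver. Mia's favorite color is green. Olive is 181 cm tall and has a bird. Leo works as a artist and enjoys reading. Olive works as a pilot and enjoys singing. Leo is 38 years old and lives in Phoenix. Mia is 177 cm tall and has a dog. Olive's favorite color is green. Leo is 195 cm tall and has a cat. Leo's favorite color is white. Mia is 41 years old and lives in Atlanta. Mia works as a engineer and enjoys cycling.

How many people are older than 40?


Filter: 1

1


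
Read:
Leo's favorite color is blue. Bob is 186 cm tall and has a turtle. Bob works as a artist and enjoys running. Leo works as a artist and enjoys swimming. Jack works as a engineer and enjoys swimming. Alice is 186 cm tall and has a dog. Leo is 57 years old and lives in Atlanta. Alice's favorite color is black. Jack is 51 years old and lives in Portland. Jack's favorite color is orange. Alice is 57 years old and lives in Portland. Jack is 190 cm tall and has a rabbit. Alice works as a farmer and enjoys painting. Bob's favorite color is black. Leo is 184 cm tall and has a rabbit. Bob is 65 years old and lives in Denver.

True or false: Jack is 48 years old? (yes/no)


Jack is actually 51. no

no


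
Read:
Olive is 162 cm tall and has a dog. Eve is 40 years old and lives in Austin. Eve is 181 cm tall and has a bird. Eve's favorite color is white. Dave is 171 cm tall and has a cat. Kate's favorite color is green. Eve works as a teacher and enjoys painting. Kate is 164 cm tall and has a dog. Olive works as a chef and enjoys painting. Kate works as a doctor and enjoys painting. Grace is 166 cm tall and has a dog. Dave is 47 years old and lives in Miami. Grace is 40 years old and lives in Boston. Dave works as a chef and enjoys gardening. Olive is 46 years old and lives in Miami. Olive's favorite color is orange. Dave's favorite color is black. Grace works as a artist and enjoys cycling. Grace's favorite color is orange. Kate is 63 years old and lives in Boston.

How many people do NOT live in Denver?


Not in Denver: 5

5


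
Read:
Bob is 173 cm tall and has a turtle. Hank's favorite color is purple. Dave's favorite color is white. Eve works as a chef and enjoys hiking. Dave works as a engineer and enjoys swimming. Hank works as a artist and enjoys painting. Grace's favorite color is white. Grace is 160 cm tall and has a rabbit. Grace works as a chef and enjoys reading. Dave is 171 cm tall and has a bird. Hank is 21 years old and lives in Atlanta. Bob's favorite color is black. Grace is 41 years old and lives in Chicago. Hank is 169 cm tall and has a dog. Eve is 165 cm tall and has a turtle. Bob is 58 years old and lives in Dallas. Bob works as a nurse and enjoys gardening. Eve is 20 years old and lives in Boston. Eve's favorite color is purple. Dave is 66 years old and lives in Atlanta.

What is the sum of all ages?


41+58+21+66+20 = 206

206


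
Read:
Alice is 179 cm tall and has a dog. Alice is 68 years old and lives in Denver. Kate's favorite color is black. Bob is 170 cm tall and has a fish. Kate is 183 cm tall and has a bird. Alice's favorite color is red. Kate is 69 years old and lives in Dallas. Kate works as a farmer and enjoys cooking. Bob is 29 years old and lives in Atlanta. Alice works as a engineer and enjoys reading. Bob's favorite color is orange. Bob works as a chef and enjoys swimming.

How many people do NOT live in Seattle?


Not in Seattle: 3

3


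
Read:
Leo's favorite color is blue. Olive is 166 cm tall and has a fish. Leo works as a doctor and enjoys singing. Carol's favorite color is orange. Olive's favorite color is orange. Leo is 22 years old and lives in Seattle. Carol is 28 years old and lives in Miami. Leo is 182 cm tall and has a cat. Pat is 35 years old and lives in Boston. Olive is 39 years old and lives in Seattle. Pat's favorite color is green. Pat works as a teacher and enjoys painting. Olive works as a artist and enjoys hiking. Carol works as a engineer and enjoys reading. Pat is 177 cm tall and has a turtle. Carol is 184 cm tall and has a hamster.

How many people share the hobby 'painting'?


Count: 1

1


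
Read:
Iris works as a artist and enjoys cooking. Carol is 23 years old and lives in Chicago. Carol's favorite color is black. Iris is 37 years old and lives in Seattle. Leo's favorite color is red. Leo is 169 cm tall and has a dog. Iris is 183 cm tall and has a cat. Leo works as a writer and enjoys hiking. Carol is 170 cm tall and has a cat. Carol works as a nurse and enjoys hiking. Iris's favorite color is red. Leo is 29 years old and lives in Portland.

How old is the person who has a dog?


Person with dog is Leo, age 29

29


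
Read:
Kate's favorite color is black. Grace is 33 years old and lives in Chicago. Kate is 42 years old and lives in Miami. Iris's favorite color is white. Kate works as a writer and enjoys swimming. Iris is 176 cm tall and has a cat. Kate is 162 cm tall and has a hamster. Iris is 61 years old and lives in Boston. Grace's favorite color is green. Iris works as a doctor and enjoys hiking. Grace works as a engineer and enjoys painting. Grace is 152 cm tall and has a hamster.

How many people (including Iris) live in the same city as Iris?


Iris lives in Boston. Count = 1

1


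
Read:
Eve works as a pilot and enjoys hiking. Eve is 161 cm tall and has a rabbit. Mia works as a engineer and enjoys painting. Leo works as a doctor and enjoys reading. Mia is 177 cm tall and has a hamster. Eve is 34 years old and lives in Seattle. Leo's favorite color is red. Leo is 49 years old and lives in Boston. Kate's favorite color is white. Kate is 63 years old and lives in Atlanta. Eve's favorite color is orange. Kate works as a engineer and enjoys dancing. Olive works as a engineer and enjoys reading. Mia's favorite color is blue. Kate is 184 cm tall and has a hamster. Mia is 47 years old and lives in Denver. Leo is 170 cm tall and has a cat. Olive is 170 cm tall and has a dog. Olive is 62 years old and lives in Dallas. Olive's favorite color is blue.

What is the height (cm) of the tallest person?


Tallest: Kate at 184 cm

184


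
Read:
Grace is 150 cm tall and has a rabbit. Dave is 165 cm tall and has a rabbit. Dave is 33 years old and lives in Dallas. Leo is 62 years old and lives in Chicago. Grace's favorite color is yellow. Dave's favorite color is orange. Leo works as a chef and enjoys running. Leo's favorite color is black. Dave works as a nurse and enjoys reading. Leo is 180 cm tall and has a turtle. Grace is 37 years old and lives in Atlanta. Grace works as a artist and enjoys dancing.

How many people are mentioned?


People: Leo, Dave, Grace. Count = 3

3


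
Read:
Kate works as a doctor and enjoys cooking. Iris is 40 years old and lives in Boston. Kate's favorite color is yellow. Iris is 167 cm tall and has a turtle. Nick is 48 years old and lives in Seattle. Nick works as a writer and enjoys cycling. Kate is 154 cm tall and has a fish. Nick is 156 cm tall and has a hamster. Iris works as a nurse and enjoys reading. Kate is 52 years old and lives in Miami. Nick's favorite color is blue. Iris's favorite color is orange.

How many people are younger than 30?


Filter: 0

0


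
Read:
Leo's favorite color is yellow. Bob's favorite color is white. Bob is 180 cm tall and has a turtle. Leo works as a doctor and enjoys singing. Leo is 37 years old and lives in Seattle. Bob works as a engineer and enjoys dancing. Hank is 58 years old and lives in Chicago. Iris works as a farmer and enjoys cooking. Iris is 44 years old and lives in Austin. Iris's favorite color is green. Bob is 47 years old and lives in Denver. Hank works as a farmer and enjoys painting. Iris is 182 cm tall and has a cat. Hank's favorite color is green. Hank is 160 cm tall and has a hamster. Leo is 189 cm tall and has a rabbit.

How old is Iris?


Iris is 44 years old

44


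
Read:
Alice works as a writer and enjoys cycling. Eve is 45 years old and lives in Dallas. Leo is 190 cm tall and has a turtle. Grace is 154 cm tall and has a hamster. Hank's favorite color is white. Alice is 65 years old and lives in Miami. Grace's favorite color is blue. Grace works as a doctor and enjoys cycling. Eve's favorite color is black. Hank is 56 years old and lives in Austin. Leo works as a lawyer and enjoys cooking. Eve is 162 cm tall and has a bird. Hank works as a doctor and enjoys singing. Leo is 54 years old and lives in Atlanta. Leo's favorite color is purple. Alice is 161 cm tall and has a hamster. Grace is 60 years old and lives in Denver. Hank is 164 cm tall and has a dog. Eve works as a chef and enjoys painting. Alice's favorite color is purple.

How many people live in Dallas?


Count in Dallas: 1

1


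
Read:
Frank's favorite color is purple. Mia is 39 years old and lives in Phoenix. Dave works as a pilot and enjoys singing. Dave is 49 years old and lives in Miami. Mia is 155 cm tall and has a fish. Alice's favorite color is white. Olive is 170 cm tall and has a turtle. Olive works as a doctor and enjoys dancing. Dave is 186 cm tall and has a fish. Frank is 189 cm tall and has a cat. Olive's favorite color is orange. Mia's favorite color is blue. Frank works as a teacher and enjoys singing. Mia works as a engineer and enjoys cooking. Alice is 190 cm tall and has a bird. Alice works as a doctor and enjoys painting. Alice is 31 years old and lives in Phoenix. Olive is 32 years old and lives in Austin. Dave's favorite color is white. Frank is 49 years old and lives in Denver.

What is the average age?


Sum=200, n=5, avg=40

40


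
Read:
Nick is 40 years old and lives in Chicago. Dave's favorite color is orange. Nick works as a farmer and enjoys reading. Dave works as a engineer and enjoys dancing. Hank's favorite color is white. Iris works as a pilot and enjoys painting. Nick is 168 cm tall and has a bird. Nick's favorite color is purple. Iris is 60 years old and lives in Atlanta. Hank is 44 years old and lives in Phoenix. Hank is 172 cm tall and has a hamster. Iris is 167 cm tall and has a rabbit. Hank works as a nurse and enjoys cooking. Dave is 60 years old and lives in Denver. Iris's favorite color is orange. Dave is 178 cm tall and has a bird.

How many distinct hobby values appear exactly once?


Unique hobby values: 4

4


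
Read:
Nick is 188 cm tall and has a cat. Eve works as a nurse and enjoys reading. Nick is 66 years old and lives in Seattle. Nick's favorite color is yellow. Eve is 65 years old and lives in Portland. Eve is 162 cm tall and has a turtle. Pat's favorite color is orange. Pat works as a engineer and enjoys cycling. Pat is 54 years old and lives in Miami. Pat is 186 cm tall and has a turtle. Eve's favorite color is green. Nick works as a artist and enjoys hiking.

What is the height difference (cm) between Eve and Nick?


|162 - 188| = 26

26


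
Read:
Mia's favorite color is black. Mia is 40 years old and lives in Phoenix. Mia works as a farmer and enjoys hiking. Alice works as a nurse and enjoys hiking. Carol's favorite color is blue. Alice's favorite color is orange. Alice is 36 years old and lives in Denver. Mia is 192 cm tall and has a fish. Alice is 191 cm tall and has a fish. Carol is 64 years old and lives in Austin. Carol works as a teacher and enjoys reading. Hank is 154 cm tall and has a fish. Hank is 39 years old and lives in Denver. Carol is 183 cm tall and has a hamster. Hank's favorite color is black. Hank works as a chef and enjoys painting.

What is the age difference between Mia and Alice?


|40 - 36| = 4

4


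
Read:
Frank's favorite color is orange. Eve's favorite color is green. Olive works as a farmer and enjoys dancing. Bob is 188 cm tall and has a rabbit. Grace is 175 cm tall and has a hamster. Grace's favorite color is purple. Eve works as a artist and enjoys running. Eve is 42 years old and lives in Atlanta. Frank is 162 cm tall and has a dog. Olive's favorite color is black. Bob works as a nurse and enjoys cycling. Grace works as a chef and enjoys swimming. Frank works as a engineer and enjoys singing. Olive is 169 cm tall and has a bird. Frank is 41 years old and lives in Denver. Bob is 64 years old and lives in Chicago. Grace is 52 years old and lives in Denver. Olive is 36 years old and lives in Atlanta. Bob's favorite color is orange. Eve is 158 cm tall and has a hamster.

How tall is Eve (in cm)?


Eve is 158 cm tall

158


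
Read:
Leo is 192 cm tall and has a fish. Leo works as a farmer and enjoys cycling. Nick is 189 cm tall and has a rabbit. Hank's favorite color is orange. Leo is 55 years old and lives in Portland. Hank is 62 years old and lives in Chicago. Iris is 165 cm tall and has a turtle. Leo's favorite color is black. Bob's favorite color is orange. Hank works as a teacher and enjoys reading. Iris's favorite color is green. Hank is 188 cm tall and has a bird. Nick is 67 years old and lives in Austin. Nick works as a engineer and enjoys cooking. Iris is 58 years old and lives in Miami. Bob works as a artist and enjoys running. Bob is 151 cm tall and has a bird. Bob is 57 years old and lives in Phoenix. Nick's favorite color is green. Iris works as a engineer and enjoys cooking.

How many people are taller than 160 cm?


Taller than 160: 4

4


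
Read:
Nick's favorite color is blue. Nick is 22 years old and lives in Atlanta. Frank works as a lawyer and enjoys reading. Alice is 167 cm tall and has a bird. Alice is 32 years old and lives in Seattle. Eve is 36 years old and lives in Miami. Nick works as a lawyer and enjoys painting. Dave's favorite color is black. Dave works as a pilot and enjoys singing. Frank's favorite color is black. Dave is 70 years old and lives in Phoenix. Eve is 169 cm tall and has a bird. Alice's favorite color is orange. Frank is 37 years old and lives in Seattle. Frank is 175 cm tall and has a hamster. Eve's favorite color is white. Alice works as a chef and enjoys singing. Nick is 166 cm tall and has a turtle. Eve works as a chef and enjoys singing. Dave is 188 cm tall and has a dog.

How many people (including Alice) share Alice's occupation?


Alice is a chef. Count = 2

2


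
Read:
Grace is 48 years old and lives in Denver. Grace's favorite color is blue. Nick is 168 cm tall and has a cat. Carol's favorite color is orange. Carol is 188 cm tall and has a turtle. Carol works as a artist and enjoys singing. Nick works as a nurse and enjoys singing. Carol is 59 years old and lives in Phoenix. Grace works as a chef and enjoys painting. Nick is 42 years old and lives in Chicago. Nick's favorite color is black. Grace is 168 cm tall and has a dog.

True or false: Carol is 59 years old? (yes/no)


Carol is actually 59. yes

yes


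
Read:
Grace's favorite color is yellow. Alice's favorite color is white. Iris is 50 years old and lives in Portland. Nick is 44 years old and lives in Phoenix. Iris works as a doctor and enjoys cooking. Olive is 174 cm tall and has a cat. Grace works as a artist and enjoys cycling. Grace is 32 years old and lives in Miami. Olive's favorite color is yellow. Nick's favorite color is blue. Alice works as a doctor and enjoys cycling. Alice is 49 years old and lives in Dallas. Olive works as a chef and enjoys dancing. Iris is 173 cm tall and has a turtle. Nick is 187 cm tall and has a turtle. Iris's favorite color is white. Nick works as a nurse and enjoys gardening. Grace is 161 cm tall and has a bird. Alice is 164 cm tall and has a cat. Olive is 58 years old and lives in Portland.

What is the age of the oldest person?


Oldest: Olive at 58

58


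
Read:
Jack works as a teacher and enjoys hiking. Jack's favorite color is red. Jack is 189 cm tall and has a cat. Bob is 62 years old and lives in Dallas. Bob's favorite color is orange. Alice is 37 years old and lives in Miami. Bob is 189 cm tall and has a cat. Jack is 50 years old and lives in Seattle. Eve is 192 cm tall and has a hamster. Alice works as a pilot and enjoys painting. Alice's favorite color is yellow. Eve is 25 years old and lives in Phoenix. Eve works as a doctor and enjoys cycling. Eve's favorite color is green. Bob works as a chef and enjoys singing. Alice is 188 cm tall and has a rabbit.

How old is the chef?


The chef is Bob, age 62

62


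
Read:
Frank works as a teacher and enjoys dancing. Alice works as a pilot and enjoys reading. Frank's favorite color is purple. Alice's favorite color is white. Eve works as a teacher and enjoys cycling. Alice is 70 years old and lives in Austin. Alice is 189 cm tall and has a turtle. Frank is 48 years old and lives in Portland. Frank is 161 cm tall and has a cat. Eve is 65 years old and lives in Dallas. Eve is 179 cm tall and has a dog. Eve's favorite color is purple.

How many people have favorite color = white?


Count: 1

1


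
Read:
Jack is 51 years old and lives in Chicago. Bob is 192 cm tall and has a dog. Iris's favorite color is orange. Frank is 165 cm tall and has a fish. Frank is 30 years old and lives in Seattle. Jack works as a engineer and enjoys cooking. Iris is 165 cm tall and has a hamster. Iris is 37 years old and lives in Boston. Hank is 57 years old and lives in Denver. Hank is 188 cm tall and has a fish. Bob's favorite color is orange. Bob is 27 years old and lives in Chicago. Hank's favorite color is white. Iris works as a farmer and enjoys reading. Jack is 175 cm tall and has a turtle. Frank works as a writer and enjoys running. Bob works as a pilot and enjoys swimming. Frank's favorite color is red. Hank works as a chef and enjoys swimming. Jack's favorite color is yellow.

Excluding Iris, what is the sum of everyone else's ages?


Sum (excluding Iris): 165

165


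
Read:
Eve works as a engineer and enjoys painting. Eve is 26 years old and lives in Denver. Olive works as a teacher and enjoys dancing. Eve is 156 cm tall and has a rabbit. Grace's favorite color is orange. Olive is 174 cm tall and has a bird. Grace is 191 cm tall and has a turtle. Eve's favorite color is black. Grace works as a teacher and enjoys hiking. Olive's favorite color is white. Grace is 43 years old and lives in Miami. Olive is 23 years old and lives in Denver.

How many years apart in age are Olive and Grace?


23 vs 43, diff = 20

20


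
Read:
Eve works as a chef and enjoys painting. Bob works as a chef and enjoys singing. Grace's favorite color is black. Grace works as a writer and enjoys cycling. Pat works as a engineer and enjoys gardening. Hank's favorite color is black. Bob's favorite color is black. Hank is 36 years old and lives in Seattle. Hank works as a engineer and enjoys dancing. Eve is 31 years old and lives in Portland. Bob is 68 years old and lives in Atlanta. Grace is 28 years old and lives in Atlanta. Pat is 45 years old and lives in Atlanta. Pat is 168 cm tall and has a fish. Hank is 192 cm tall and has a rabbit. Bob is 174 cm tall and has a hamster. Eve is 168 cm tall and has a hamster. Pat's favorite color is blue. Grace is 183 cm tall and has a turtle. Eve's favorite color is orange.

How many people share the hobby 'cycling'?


Count: 1

1


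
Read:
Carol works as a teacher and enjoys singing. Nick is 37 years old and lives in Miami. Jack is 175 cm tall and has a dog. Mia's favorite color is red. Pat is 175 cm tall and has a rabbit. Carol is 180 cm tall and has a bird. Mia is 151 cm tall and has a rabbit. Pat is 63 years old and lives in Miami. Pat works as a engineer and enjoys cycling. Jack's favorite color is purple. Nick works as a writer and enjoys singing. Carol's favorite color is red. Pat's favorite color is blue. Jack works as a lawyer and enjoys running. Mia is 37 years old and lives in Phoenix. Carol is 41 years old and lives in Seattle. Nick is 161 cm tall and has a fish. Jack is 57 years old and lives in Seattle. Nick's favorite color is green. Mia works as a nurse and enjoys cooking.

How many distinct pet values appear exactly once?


Unique pet values: 3

3


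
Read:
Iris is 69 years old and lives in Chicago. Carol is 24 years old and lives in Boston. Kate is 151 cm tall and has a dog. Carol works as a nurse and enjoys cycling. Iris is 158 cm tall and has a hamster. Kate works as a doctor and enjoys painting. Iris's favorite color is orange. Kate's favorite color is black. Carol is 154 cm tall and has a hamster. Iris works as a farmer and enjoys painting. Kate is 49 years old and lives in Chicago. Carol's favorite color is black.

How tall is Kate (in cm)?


Kate is 151 cm tall

151


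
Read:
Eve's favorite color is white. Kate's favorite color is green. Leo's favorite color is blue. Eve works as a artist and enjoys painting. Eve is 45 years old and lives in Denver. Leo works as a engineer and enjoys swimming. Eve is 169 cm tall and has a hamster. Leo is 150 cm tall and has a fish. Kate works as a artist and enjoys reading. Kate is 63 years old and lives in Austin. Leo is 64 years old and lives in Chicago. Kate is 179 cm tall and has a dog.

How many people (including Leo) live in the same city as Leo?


Leo lives in Chicago. Count = 1

1


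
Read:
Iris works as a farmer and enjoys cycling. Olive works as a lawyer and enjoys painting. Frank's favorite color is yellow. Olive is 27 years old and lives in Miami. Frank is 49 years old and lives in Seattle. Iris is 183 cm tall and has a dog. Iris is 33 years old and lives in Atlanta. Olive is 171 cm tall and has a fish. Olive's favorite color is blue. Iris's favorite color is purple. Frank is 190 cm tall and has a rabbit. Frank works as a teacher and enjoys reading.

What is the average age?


Sum=109, n=3, avg=36.33

36.33


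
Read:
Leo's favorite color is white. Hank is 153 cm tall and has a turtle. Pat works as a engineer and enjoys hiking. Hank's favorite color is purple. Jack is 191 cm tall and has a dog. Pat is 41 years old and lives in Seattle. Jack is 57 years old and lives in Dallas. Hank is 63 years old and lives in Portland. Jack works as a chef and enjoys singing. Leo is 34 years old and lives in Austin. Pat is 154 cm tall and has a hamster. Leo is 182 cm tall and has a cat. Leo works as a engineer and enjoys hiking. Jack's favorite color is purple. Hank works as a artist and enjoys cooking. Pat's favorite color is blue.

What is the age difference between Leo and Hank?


|34 - 63| = 29

29


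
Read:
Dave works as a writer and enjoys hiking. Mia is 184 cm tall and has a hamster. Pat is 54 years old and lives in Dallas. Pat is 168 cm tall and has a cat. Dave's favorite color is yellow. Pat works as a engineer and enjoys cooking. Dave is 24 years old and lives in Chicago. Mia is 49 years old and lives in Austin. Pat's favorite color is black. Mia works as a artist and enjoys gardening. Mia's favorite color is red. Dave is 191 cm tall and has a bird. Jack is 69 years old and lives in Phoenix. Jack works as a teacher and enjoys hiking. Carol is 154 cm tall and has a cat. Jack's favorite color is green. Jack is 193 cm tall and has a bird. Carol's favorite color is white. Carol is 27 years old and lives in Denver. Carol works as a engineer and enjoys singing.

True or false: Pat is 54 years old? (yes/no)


Pat is actually 54. yes

yes


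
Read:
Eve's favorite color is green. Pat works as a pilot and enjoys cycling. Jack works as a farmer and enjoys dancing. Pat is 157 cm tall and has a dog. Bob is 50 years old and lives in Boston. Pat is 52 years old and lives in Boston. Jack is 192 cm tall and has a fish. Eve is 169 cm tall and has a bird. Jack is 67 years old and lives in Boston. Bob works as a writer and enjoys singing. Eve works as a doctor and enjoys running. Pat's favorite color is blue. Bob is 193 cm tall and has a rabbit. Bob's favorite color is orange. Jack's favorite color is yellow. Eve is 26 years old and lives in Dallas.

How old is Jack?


Jack is 67 years old

67


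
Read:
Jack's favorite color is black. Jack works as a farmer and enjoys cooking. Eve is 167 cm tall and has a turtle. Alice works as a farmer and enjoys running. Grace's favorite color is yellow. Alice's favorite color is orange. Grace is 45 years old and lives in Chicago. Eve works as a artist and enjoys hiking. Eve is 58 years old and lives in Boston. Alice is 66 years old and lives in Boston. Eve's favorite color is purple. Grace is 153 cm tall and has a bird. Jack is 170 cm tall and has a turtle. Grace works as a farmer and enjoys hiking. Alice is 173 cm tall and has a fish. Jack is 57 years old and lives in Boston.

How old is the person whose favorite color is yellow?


Person with favorite color=yellow is Grace, age 45

45


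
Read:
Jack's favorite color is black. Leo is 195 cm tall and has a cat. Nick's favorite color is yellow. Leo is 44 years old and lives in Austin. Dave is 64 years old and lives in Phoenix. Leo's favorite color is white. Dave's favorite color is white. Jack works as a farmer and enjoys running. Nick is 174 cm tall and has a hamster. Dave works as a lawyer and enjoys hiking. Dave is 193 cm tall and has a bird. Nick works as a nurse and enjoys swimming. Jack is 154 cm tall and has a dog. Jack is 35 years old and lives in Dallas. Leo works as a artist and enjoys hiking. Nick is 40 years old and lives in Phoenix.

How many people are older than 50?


Filter: 1

1


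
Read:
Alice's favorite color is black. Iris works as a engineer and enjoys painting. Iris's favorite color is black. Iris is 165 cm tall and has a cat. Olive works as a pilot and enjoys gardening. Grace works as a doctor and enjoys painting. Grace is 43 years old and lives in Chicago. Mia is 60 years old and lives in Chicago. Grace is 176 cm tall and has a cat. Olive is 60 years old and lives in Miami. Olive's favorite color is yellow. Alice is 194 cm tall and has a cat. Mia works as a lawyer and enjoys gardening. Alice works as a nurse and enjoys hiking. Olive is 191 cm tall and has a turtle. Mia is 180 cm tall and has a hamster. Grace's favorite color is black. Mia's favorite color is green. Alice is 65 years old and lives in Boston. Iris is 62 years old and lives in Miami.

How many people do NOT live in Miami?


Not in Miami: 3

3


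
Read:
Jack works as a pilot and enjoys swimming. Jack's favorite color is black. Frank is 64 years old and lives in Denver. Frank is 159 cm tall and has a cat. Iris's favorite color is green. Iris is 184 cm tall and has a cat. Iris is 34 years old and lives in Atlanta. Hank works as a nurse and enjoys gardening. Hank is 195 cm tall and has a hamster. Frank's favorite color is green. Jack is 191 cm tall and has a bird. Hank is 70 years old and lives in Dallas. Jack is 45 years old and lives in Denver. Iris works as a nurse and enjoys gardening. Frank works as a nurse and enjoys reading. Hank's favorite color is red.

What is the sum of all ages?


45+34+70+64 = 213

213


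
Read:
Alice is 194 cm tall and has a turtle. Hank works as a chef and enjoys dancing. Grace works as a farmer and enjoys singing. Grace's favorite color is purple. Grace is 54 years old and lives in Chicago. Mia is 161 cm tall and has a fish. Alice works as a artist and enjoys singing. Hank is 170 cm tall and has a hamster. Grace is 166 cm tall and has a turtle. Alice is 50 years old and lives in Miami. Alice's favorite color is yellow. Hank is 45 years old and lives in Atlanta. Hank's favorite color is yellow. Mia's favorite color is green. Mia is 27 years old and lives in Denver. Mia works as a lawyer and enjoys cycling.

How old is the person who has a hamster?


Person with hamster is Hank, age 45

45


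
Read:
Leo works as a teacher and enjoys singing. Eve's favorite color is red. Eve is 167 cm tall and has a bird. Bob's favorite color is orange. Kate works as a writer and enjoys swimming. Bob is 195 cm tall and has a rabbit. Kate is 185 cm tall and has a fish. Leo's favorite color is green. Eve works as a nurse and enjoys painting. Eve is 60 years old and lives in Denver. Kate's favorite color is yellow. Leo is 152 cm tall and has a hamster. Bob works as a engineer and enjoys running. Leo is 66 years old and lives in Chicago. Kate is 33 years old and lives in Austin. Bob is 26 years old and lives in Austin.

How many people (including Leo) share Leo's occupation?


Leo is a teacher. Count = 1

1


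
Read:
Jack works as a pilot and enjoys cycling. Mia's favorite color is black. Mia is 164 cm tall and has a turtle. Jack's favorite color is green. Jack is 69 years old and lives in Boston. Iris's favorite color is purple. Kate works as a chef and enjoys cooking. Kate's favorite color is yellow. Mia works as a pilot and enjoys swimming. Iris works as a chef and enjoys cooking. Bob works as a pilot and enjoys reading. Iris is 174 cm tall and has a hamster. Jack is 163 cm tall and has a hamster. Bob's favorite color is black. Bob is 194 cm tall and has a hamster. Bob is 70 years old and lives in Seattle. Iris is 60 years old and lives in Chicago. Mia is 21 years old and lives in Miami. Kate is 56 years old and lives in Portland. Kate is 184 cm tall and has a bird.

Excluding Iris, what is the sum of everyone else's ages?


Sum (excluding Iris): 216

216


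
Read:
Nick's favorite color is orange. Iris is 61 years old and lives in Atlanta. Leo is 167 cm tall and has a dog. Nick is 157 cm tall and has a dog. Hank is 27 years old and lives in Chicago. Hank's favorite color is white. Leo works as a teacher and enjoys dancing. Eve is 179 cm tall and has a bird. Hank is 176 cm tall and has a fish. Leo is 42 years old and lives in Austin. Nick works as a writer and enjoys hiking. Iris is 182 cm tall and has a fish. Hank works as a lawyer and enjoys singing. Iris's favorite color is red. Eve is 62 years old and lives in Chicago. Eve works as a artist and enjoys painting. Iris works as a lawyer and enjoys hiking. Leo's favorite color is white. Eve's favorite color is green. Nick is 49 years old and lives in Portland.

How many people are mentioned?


People: Eve, Iris, Nick, Leo, Hank. Count = 5

5


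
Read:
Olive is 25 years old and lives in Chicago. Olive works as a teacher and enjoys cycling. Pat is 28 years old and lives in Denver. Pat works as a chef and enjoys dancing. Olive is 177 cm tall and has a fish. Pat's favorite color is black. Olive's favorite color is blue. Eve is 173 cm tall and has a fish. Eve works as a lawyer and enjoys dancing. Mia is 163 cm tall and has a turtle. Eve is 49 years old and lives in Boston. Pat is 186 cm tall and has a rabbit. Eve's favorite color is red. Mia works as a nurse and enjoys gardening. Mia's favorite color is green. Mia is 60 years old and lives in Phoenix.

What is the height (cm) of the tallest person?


Tallest: Pat at 186 cm

186


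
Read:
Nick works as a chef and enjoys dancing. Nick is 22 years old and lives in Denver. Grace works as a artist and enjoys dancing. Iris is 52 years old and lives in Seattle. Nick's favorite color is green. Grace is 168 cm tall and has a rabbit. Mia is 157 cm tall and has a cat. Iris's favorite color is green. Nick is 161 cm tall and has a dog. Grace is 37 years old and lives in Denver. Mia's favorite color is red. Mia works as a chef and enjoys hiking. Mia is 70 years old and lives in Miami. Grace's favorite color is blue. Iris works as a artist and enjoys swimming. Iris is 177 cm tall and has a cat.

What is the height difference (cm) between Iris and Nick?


|177 - 161| = 16

16


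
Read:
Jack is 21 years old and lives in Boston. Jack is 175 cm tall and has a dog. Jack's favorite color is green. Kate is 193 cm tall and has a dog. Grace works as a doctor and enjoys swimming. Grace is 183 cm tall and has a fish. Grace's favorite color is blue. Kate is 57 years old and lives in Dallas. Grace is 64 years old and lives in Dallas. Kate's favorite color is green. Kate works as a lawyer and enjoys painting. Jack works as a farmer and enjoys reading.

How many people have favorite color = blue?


Count: 1

1


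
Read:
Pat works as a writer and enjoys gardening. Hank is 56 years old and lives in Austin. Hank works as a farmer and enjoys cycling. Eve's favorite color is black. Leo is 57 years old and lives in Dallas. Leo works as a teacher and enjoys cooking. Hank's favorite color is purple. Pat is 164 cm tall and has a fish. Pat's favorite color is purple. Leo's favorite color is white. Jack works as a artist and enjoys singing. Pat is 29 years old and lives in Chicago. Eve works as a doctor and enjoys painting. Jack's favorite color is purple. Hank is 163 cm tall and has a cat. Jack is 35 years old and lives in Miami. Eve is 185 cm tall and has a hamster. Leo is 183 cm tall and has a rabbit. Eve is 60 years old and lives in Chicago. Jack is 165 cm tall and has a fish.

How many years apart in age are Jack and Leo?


35 vs 57, diff = 22

22
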